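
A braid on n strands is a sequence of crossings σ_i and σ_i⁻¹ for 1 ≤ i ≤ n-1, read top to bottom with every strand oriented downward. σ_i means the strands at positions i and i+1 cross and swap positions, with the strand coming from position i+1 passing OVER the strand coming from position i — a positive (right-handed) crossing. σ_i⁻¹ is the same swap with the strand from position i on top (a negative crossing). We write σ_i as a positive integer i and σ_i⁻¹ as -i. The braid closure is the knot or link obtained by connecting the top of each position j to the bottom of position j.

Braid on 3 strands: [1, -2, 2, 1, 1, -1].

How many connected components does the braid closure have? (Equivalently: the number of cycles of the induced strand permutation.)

3

Derivation:
Track the strand permutation on 3 strands, starting from identity.
  step 1: s1 swaps positions 1,2 -> [2 1 3]
  step 2: s2^-1 swaps positions 2,3 -> [2 3 1]
  step 3: s2 swaps positions 2,3 -> [2 1 3]
  step 4: s1 swaps positions 1,2 -> [1 2 3]
  step 5: s1 swaps positions 1,2 -> [2 1 3]
  step 6: s1^-1 swaps positions 1,2 -> [1 2 3]
Final permutation (position -> original strand): [1 2 3]
Closure components = cycle count of this permutation = 3.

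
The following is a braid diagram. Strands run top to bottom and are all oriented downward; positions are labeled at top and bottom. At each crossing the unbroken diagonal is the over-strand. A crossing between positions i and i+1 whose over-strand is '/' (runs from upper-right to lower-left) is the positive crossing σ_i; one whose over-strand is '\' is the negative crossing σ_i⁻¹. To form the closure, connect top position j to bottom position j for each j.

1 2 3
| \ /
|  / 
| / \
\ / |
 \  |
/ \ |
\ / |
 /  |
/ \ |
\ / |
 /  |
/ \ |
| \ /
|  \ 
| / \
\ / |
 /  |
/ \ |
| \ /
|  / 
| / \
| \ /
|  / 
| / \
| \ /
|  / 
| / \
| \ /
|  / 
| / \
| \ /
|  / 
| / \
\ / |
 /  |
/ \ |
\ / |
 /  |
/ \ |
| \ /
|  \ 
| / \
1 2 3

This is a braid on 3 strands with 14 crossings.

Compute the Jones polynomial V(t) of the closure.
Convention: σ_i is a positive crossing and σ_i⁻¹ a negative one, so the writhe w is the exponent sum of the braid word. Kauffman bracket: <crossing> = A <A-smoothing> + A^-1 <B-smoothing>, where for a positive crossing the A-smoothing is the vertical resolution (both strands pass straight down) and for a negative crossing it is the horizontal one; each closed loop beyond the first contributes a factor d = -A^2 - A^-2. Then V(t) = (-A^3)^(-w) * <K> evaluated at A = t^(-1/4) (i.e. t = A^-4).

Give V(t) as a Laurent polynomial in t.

Reading the diagram top to bottom ('/'-over between positions i,i+1 = s_i, '\'-over = s_i^-1): braid word = s2 s1^-1 s1 s1 s2^-1 s1 s2 s2 s2 s2 s2 s1 s1 s2^-1.
The presented braid s2 s1^-1 s1 s1 s2^-1 s1 s2 s2 s2 s2 s2 s1 s1 s2^-1 on 3 strands reduces by inverse Markov moves (closure unchanged at each step):
  Deconjugate: the word is γ·β·γ⁻¹ with γ = s2 s1^-1 (prefix) and γ⁻¹ = s1 s2^-1 (suffix); strip both.
Reduced to β = s1 s1 s2^-1 s1 s2 s2 s2 s2 s2 s1 on 3 strands, 10 crossings.
Compute on β:
Braid: s1 s1 s2^-1 s1 s2 s2 s2 s2 s2 s1 on 3 strands, 10 crossings.
Writhe w = (#positive) - (#negative) = 9 - 1 = 8.
State-sum expansion of <K>. There are 2^10 = 1024 states.
Each crossing splits two ways (0=vertical, 1=horizontal). The state's weight is A^(#A-smoothings - #B-smoothings) * d^(loops - 1).
Tabulate the states by total A-exponent and number of loops L (A-exp: L × count):
  A^10: L=2 ×1
  A^8: L=1 ×4, L=3 ×6
  A^6: L=2 ×35, L=4 ×10
  A^4: L=1 ×35, L=3 ×75, L=5 ×10
  A^2: L=2 ×115, L=4 ×90, L=6 ×5
  A^0: L=3 ×185, L=5 ×66, L=7 ×1
  A^-2: L=4 ×180, L=6 ×30
  A^-4: L=5 ×112, L=7 ×8
  A^-6: L=6 ×44, L=8 ×1
  A^-8: L=7 ×10
  A^-10: L=8 ×1
Each group contributes A^e * Σ count * d^(L-1):
Powers of d = -A^2 - A^-2: d^2 = A^4 + 2 + A^-4; d^3 = -A^6 - 3*A^2 - 3*A^-2 - A^-6; d^4 = A^8 + 4*A^4 + 6 + 4*A^-4 + A^-8; d^5 = -A^10 - 5*A^6 - 10*A^2 - 10*A^-2 - 5*A^-6 - A^-10; d^6 = A^12 + 6*A^8 + 15*A^4 + 20 + 15*A^-4 + 6*A^-8 + A^-12; d^7 = -A^14 - 7*A^10 - 21*A^6 - 35*A^2 - 35*A^-2 - 21*A^-6 - 7*A^-10 - A^-14.
  A^10 * (d) = -A^12 - A^8
  A^8 * (4 + 6*d^2) = 6*A^12 + 16*A^8 + 6*A^4
  A^6 * (35*d + 10*d^3) = -10*A^12 - 65*A^8 - 65*A^4 - 10
  A^4 * (35 + 75*d^2 + 10*d^4) = 10*A^12 + 115*A^8 + 245*A^4 + 115 + 10*A^-4
  A^2 * (115*d + 90*d^3 + 5*d^5) = -5*A^12 - 115*A^8 - 435*A^4 - 435 - 115*A^-4 - 5*A^-8
  A^0 * (185*d^2 + 66*d^4 + d^6) = A^12 + 72*A^8 + 464*A^4 + 786 + 464*A^-4 + 72*A^-8 + A^-12
  A^-2 * (180*d^3 + 30*d^5) = -30*A^8 - 330*A^4 - 840 - 840*A^-4 - 330*A^-8 - 30*A^-12
  A^-4 * (112*d^4 + 8*d^6) = 8*A^8 + 160*A^4 + 568 + 832*A^-4 + 568*A^-8 + 160*A^-12 + 8*A^-16
  A^-6 * (44*d^5 + d^7) = -A^8 - 51*A^4 - 241 - 475*A^-4 - 475*A^-8 - 241*A^-12 - 51*A^-16 - A^-20
  A^-8 * (10*d^6) = 10*A^4 + 60 + 150*A^-4 + 200*A^-8 + 150*A^-12 + 60*A^-16 + 10*A^-20
  A^-10 * (d^7) = -A^4 - 7 - 21*A^-4 - 35*A^-8 - 35*A^-12 - 21*A^-16 - 7*A^-20 - A^-24
Summing the groups: <K> = A^12 - A^8 + 3*A^4 - 4 + 5*A^-4 - 5*A^-8 + 5*A^-12 - 4*A^-16 + 2*A^-20 - A^-24
Normalise by the writhe: (-A^3)^(-w) = (-A^3)^(-8) = A^-24, so f(A) = A^-24 * <K> = A^-12 - A^-16 + 3*A^-20 - 4*A^-24 + 5*A^-28 - 5*A^-32 + 5*A^-36 - 4*A^-40 + 2*A^-44 - A^-48.
Substitute A = t^(-1/4), i.e. A^e → t^(-e/4): V(t) = -t^12 + 2*t^11 - 4*t^10 + 5*t^9 - 5*t^8 + 5*t^7 - 4*t^6 + 3*t^5 - t^4 + t^3

Answer: -t^12 + 2*t^11 - 4*t^10 + 5*t^9 - 5*t^8 + 5*t^7 - 4*t^6 + 3*t^5 - t^4 + t^3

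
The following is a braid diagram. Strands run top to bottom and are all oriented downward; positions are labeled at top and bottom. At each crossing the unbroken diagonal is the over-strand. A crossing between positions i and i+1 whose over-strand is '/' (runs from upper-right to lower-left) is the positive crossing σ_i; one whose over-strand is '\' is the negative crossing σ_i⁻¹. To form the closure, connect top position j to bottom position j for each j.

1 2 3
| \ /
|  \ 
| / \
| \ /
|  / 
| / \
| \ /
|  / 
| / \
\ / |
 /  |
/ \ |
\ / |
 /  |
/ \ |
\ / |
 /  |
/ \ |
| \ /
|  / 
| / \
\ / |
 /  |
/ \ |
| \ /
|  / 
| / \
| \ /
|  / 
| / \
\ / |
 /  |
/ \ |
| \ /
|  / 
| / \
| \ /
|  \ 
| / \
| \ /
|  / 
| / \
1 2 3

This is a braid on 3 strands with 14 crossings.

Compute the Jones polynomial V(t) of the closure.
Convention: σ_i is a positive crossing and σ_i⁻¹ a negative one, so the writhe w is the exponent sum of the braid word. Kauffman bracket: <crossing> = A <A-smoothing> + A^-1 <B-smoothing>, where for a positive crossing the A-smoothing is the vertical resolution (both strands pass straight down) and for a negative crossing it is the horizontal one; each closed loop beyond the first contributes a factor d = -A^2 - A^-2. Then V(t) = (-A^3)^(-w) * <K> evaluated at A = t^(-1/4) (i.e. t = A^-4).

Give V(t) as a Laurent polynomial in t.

-t^10 + t^6 + t^4

Derivation:
Reading the diagram top to bottom ('/'-over between positions i,i+1 = s_i, '\'-over = s_i^-1): braid word = s2^-1 s2 s2 s1 s1 s1 s2 s1 s2 s2 s1 s2 s2^-1 s2.
The presented braid s2^-1 s2 s2 s1 s1 s1 s2 s1 s2 s2 s1 s2 s2^-1 s2 on 3 strands reduces by inverse Markov moves (closure unchanged at each step):
  Deconjugate: the word is γ·β·γ⁻¹ with γ = s2^-1 s2 (prefix) and γ⁻¹ = s2^-1 s2 (suffix); strip both.
Reduced to β = s2 s1 s1 s1 s2 s1 s2 s2 s1 s2 on 3 strands, 10 crossings.
Compute on β:
Braid: s2 s1 s1 s1 s2 s1 s2 s2 s1 s2 on 3 strands, 10 crossings.
Writhe w = (#positive) - (#negative) = 10 - 0 = 10.
Computing the Kauffman bracket via state sum. There are 2^10 = 1024 states.
Each crossing splits two ways (0=vertical, 1=horizontal). The state's weight is A^(#A-smoothings - #B-smoothings) * d^(loops - 1).
Tabulate the states by total A-exponent and number of loops L (A-exp: L × count):
  A^10: L=3 ×1
  A^8: L=2 ×10
  A^6: L=1 ×25, L=3 ×20
  A^4: L=2 ×100, L=4 ×20
  A^2: L=1 ×36, L=3 ×164, L=5 ×10
  A^0: L=2 ×108, L=4 ×142, L=6 ×2
  A^-2: L=1 ×12, L=3 ×129, L=5 ×69
  A^-4: L=2 ×24, L=4 ×78, L=6 ×18
  A^-6: L=3 ×19, L=5 ×24, L=7 ×2
  A^-8: L=4 ×7, L=6 ×3
  A^-10: L=5 ×1
Each group contributes A^e * Σ count * d^(L-1):
Powers of d = -A^2 - A^-2: d^2 = A^4 + 2 + A^-4; d^3 = -A^6 - 3*A^2 - 3*A^-2 - A^-6; d^4 = A^8 + 4*A^4 + 6 + 4*A^-4 + A^-8; d^5 = -A^10 - 5*A^6 - 10*A^2 - 10*A^-2 - 5*A^-6 - A^-10; d^6 = A^12 + 6*A^8 + 15*A^4 + 20 + 15*A^-4 + 6*A^-8 + A^-12.
  A^10 * (d^2) = A^14 + 2*A^10 + A^6
  A^8 * (10*d) = -10*A^10 - 10*A^6
  A^6 * (25 + 20*d^2) = 20*A^10 + 65*A^6 + 20*A^2
  A^4 * (100*d + 20*d^3) = -20*A^10 - 160*A^6 - 160*A^2 - 20*A^-2
  A^2 * (36 + 164*d^2 + 10*d^4) = 10*A^10 + 204*A^6 + 424*A^2 + 204*A^-2 + 10*A^-6
  A^0 * (108*d + 142*d^3 + 2*d^5) = -2*A^10 - 152*A^6 - 554*A^2 - 554*A^-2 - 152*A^-6 - 2*A^-10
  A^-2 * (12 + 129*d^2 + 69*d^4) = 69*A^6 + 405*A^2 + 684*A^-2 + 405*A^-6 + 69*A^-10
  A^-4 * (24*d + 78*d^3 + 18*d^5) = -18*A^6 - 168*A^2 - 438*A^-2 - 438*A^-6 - 168*A^-10 - 18*A^-14
  A^-6 * (19*d^2 + 24*d^4 + 2*d^6) = 2*A^6 + 36*A^2 + 145*A^-2 + 222*A^-6 + 145*A^-10 + 36*A^-14 + 2*A^-18
  A^-8 * (7*d^3 + 3*d^5) = -3*A^2 - 22*A^-2 - 51*A^-6 - 51*A^-10 - 22*A^-14 - 3*A^-18
  A^-10 * (d^4) = A^-2 + 4*A^-6 + 6*A^-10 + 4*A^-14 + A^-18
Summing the groups: <K> = A^14 + A^6 - A^-10
Normalise by the writhe: (-A^3)^(-w) = (-A^3)^(-10) = A^-30, so f(A) = A^-30 * <K> = A^-16 + A^-24 - A^-40.
Substitute A = t^(-1/4), i.e. A^e → t^(-e/4): V(t) = -t^10 + t^6 + t^4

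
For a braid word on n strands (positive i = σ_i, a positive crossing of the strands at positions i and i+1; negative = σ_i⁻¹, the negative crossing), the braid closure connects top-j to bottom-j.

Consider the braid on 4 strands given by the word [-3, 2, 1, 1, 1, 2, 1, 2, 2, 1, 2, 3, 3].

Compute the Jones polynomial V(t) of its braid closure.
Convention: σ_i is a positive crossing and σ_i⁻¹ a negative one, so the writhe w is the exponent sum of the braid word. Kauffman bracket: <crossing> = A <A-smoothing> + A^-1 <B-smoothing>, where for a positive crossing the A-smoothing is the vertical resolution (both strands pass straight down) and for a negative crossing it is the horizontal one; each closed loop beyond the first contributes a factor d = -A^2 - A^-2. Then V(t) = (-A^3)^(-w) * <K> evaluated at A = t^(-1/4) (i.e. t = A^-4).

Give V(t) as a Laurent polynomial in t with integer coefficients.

-t^10 + t^6 + t^4

Derivation:
The presented braid s3^-1 s2 s1 s1 s1 s2 s1 s2 s2 s1 s2 s3 s3 on 4 strands reduces by inverse Markov moves (closure unchanged at each step):
  Deconjugate: the word is γ·β·γ⁻¹ with γ = s3^-1 (prefix) and γ⁻¹ = s3 (suffix); strip both.
  Destabilize: the word has the form β·s3 where s3 occurs only as the final letter (β ∈ B_3); drop it and the last strand → 3 strands.
Reduced to β = s2 s1 s1 s1 s2 s1 s2 s2 s1 s2 on 3 strands, 10 crossings.
Compute on β:
Braid: s2 s1 s1 s1 s2 s1 s2 s2 s1 s2 on 3 strands, 10 crossings.
Writhe w = (#positive) - (#negative) = 10 - 0 = 10.
Enumerate smoothing states for the bracket polynomial. There are 2^10 = 1024 states.
For each crossing: s=0 is the vertical smoothing, s=1 horizontal. Crossing k contributes A^(sign_k * (1 - 2*s_k)); loop factor d = -A^2 - A^-2.
Tabulate the states by total A-exponent and number of loops L (A-exp: L × count):
  A^10: L=3 ×1
  A^8: L=2 ×10
  A^6: L=1 ×25, L=3 ×20
  A^4: L=2 ×100, L=4 ×20
  A^2: L=1 ×36, L=3 ×164, L=5 ×10
  A^0: L=2 ×108, L=4 ×142, L=6 ×2
  A^-2: L=1 ×12, L=3 ×129, L=5 ×69
  A^-4: L=2 ×24, L=4 ×78, L=6 ×18
  A^-6: L=3 ×19, L=5 ×24, L=7 ×2
  A^-8: L=4 ×7, L=6 ×3
  A^-10: L=5 ×1
Each group contributes A^e * Σ count * d^(L-1):
Powers of d = -A^2 - A^-2: d^2 = A^4 + 2 + A^-4; d^3 = -A^6 - 3*A^2 - 3*A^-2 - A^-6; d^4 = A^8 + 4*A^4 + 6 + 4*A^-4 + A^-8; d^5 = -A^10 - 5*A^6 - 10*A^2 - 10*A^-2 - 5*A^-6 - A^-10; d^6 = A^12 + 6*A^8 + 15*A^4 + 20 + 15*A^-4 + 6*A^-8 + A^-12.
  A^10 * (d^2) = A^14 + 2*A^10 + A^6
  A^8 * (10*d) = -10*A^10 - 10*A^6
  A^6 * (25 + 20*d^2) = 20*A^10 + 65*A^6 + 20*A^2
  A^4 * (100*d + 20*d^3) = -20*A^10 - 160*A^6 - 160*A^2 - 20*A^-2
  A^2 * (36 + 164*d^2 + 10*d^4) = 10*A^10 + 204*A^6 + 424*A^2 + 204*A^-2 + 10*A^-6
  A^0 * (108*d + 142*d^3 + 2*d^5) = -2*A^10 - 152*A^6 - 554*A^2 - 554*A^-2 - 152*A^-6 - 2*A^-10
  A^-2 * (12 + 129*d^2 + 69*d^4) = 69*A^6 + 405*A^2 + 684*A^-2 + 405*A^-6 + 69*A^-10
  A^-4 * (24*d + 78*d^3 + 18*d^5) = -18*A^6 - 168*A^2 - 438*A^-2 - 438*A^-6 - 168*A^-10 - 18*A^-14
  A^-6 * (19*d^2 + 24*d^4 + 2*d^6) = 2*A^6 + 36*A^2 + 145*A^-2 + 222*A^-6 + 145*A^-10 + 36*A^-14 + 2*A^-18
  A^-8 * (7*d^3 + 3*d^5) = -3*A^2 - 22*A^-2 - 51*A^-6 - 51*A^-10 - 22*A^-14 - 3*A^-18
  A^-10 * (d^4) = A^-2 + 4*A^-6 + 6*A^-10 + 4*A^-14 + A^-18
Summing the groups: <K> = A^14 + A^6 - A^-10
Normalise by the writhe: (-A^3)^(-w) = (-A^3)^(-10) = A^-30, so f(A) = A^-30 * <K> = A^-16 + A^-24 - A^-40.
Substitute A = t^(-1/4), i.e. A^e → t^(-e/4): V(t) = -t^10 + t^6 + t^4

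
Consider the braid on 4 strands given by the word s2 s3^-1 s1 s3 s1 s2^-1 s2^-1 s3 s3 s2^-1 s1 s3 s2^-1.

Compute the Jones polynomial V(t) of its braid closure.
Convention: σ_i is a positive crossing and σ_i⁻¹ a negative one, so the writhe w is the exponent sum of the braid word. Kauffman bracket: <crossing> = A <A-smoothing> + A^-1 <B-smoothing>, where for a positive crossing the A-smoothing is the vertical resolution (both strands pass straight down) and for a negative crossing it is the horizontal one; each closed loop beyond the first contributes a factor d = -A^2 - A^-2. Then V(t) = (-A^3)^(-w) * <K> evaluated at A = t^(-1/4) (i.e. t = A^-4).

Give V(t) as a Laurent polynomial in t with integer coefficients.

The presented braid s2 s3^-1 s1 s3 s1 s2^-1 s2^-1 s3 s3 s2^-1 s1 s3 s2^-1 on 4 strands reduces by inverse Markov moves (closure unchanged at each step):
  Deconjugate: the word is γ·β·γ⁻¹ with γ = s2 s3^-1 (prefix) and γ⁻¹ = s3 s2^-1 (suffix); strip both.
Reduced to β = s1 s3 s1 s2^-1 s2^-1 s3 s3 s2^-1 s1 on 4 strands, 9 crossings.
Compute on β:
Braid: s1 s3 s1 s2^-1 s2^-1 s3 s3 s2^-1 s1 on 4 strands, 9 crossings.
Writhe w = (#positive) - (#negative) = 6 - 3 = 3.
Enumerate smoothing states for the bracket polynomial. There are 2^9 = 512 states.
Smooth each crossing (0=||, 1=⌣⌢); contribution A^(Σ sign_k(1-2s_k)) * d^(L-1).
Tabulate the states by total A-exponent and number of loops L (A-exp: L × count):
  A^9: L=5 ×1
  A^7: L=4 ×9
  A^5: L=3 ×32, L=5 ×4
  A^3: L=2 ×55, L=4 ×28, L=6 ×1
  A^1: L=1 ×39, L=3 ×77, L=5 ×10
  A^-1: L=2 ×81, L=4 ×44, L=6 ×1
  A^-3: L=3 ×73, L=5 ×11
  A^-5: L=4 ×35, L=6 ×1
  A^-7: L=5 ×9
  A^-9: L=6 ×1
Each group contributes A^e * Σ count * d^(L-1):
Powers of d = -A^2 - A^-2: d^2 = A^4 + 2 + A^-4; d^3 = -A^6 - 3*A^2 - 3*A^-2 - A^-6; d^4 = A^8 + 4*A^4 + 6 + 4*A^-4 + A^-8; d^5 = -A^10 - 5*A^6 - 10*A^2 - 10*A^-2 - 5*A^-6 - A^-10.
  A^9 * (d^4) = A^17 + 4*A^13 + 6*A^9 + 4*A^5 + A
  A^7 * (9*d^3) = -9*A^13 - 27*A^9 - 27*A^5 - 9*A
  A^5 * (32*d^2 + 4*d^4) = 4*A^13 + 48*A^9 + 88*A^5 + 48*A + 4*A^-3
  A^3 * (55*d + 28*d^3 + d^5) = -A^13 - 33*A^9 - 149*A^5 - 149*A - 33*A^-3 - A^-7
  A^1 * (39 + 77*d^2 + 10*d^4) = 10*A^9 + 117*A^5 + 253*A + 117*A^-3 + 10*A^-7
  A^-1 * (81*d + 44*d^3 + d^5) = -A^9 - 49*A^5 - 223*A - 223*A^-3 - 49*A^-7 - A^-11
  A^-3 * (73*d^2 + 11*d^4) = 11*A^5 + 117*A + 212*A^-3 + 117*A^-7 + 11*A^-11
  A^-5 * (35*d^3 + d^5) = -A^5 - 40*A - 115*A^-3 - 115*A^-7 - 40*A^-11 - A^-15
  A^-7 * (9*d^4) = 9*A + 36*A^-3 + 54*A^-7 + 36*A^-11 + 9*A^-15
  A^-9 * (d^5) = -A - 5*A^-3 - 10*A^-7 - 10*A^-11 - 5*A^-15 - A^-19
Summing the groups: <K> = A^17 - 2*A^13 + 3*A^9 - 6*A^5 + 6*A - 7*A^-3 + 6*A^-7 - 4*A^-11 + 3*A^-15 - A^-19
Normalise by the writhe: (-A^3)^(-w) = (-A^3)^(-3) = -A^-9, so f(A) = -A^-9 * <K> = -A^8 + 2*A^4 - 3 + 6*A^-4 - 6*A^-8 + 7*A^-12 - 6*A^-16 + 4*A^-20 - 3*A^-24 + A^-28.
Substitute A = t^(-1/4), i.e. A^e → t^(-e/4): V(t) = t^7 - 3*t^6 + 4*t^5 - 6*t^4 + 7*t^3 - 6*t^2 + 6*t - 3 + 2*t^-1 - t^-2

Answer: t^7 - 3*t^6 + 4*t^5 - 6*t^4 + 7*t^3 - 6*t^2 + 6*t - 3 + 2*t^-1 - t^-2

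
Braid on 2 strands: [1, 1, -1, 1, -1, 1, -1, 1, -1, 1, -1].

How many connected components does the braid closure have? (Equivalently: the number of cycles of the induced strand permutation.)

1

Derivation:
Track the strand permutation on 2 strands, starting from identity.
  step 1: s1 swaps positions 1,2 -> [2 1]
  step 2: s1 swaps positions 1,2 -> [1 2]
  step 3: s1^-1 swaps positions 1,2 -> [2 1]
  step 4: s1 swaps positions 1,2 -> [1 2]
  step 5: s1^-1 swaps positions 1,2 -> [2 1]
  step 6: s1 swaps positions 1,2 -> [1 2]
  step 7: s1^-1 swaps positions 1,2 -> [2 1]
  step 8: s1 swaps positions 1,2 -> [1 2]
  step 9: s1^-1 swaps positions 1,2 -> [2 1]
  step 10: s1 swaps positions 1,2 -> [1 2]
  step 11: s1^-1 swaps positions 1,2 -> [2 1]
Final permutation (position -> original strand): [2 1]
Closure components = cycle count of this permutation = 1.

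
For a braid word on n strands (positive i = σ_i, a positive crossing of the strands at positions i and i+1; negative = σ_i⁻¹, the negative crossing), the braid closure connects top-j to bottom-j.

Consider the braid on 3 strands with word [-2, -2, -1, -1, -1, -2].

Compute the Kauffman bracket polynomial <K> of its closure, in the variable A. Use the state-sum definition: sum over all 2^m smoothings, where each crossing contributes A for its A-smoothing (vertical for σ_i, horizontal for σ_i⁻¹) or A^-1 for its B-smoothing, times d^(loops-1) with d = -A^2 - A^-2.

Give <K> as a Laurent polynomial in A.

Braid: s2^-1 s2^-1 s1^-1 s1^-1 s1^-1 s2^-1 on 3 strands, 6 crossings.
Writhe w = (#positive) - (#negative) = 0 - 6 = -6.
State-sum expansion of <K>. There are 2^6 = 64 states.
Each crossing splits two ways (0=vertical, 1=horizontal). The state's weight is A^(#A-smoothings - #B-smoothings) * d^(loops - 1).
Tabulate the states by total A-exponent and number of loops L (A-exp: L × count):
  A^6: L=5 ×1
  A^4: L=4 ×6
  A^2: L=3 ×15
  A^0: L=2 ×18, L=4 ×2
  A^-2: L=1 ×9, L=3 ×6
  A^-4: L=2 ×6
  A^-6: L=3 ×1
Each group contributes A^e * Σ count * d^(L-1):
Powers of d = -A^2 - A^-2: d^2 = A^4 + 2 + A^-4; d^3 = -A^6 - 3*A^2 - 3*A^-2 - A^-6; d^4 = A^8 + 4*A^4 + 6 + 4*A^-4 + A^-8.
  A^6 * (d^4) = A^14 + 4*A^10 + 6*A^6 + 4*A^2 + A^-2
  A^4 * (6*d^3) = -6*A^10 - 18*A^6 - 18*A^2 - 6*A^-2
  A^2 * (15*d^2) = 15*A^6 + 30*A^2 + 15*A^-2
  A^0 * (18*d + 2*d^3) = -2*A^6 - 24*A^2 - 24*A^-2 - 2*A^-6
  A^-2 * (9 + 6*d^2) = 6*A^2 + 21*A^-2 + 6*A^-6
  A^-4 * (6*d) = -6*A^-2 - 6*A^-6
  A^-6 * (d^2) = A^-2 + 2*A^-6 + A^-10
Summing the groups: <K> = A^14 - 2*A^10 + A^6 - 2*A^2 + 2*A^-2 + A^-10

Answer: A^14 - 2*A^10 + A^6 - 2*A^2 + 2*A^-2 + A^-10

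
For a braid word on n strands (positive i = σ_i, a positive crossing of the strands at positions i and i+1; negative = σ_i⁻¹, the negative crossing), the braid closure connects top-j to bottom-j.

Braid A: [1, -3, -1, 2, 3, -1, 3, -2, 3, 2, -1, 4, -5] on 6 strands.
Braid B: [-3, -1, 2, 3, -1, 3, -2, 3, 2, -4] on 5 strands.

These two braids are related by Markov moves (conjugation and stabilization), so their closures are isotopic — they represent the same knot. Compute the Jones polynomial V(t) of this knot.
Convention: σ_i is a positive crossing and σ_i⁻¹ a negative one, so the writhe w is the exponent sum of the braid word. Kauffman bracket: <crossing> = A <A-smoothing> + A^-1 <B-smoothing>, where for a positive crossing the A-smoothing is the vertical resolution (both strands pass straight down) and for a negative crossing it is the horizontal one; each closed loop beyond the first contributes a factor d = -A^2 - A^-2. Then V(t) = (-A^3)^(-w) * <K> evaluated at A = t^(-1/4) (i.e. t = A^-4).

Markov-equivalent braids have isotopic closures, hence identical knot invariants. Strip the Markov moves from each word to reach a common short braid β, then compute V(t) once on β.
Braid A: s1 s3^-1 s1^-1 s2 s3 s1^-1 s3 s2^-1 s3 s2 s1^-1 s4 s5^-1 on 6 strands reduces by inverse Markov moves (closure unchanged at each step):
  Destabilize: the word has the form β·s5^-1 where s5^-1 occurs only as the final letter (β ∈ B_5); drop it and the last strand → 5 strands.
  Destabilize: the word has the form β·s4 where s4 occurs only as the final letter (β ∈ B_4); drop it and the last strand → 4 strands.
  Deconjugate: the word is γ·β·γ⁻¹ with γ = s1 (prefix) and γ⁻¹ = s1^-1 (suffix); strip both.
Reduced to β = s3^-1 s1^-1 s2 s3 s1^-1 s3 s2^-1 s3 s2 on 4 strands, 9 crossings.
Braid B: s3^-1 s1^-1 s2 s3 s1^-1 s3 s2^-1 s3 s2 s4^-1 on 5 strands reduces by inverse Markov moves (closure unchanged at each step):
  Destabilize: the word has the form β·s4^-1 where s4^-1 occurs only as the final letter (β ∈ B_4); drop it and the last strand → 4 strands.
Reduced to β = s3^-1 s1^-1 s2 s3 s1^-1 s3 s2^-1 s3 s2 on 4 strands, 9 crossings.
Both give the same β = s3^-1 s1^-1 s2 s3 s1^-1 s3 s2^-1 s3 s2 on 4 strands, so one state sum suffices:
Braid: s3^-1 s1^-1 s2 s3 s1^-1 s3 s2^-1 s3 s2 on 4 strands, 9 crossings.
Writhe w = (#positive) - (#negative) = 5 - 4 = 1.
Enumerate smoothing states for the bracket polynomial. There are 2^9 = 512 states.
Each crossing splits two ways (0=vertical, 1=horizontal). The state's weight is A^(#A-smoothings - #B-smoothings) * d^(loops - 1).
Tabulate the states by total A-exponent and number of loops L (A-exp: L × count):
  A^9: L=2 ×1
  A^7: L=1 ×3, L=3 ×6
  A^5: L=2 ×26, L=4 ×10
  A^3: L=1 ×21, L=3 ×58, L=5 ×5
  A^1: L=2 ×86, L=4 ×39, L=6 ×1
  A^-1: L=1 ×35, L=3 ×80, L=5 ×11
  A^-3: L=2 ×53, L=4 ×30, L=6 ×1
  A^-5: L=3 ×32, L=5 ×4
  A^-7: L=4 ×9
  A^-9: L=5 ×1
Each group contributes A^e * Σ count * d^(L-1):
Powers of d = -A^2 - A^-2: d^2 = A^4 + 2 + A^-4; d^3 = -A^6 - 3*A^2 - 3*A^-2 - A^-6; d^4 = A^8 + 4*A^4 + 6 + 4*A^-4 + A^-8; d^5 = -A^10 - 5*A^6 - 10*A^2 - 10*A^-2 - 5*A^-6 - A^-10.
  A^9 * (d) = -A^11 - A^7
  A^7 * (3 + 6*d^2) = 6*A^11 + 15*A^7 + 6*A^3
  A^5 * (26*d + 10*d^3) = -10*A^11 - 56*A^7 - 56*A^3 - 10*A^-1
  A^3 * (21 + 58*d^2 + 5*d^4) = 5*A^11 + 78*A^7 + 167*A^3 + 78*A^-1 + 5*A^-5
  A^1 * (86*d + 39*d^3 + d^5) = -A^11 - 44*A^7 - 213*A^3 - 213*A^-1 - 44*A^-5 - A^-9
  A^-1 * (35 + 80*d^2 + 11*d^4) = 11*A^7 + 124*A^3 + 261*A^-1 + 124*A^-5 + 11*A^-9
  A^-3 * (53*d + 30*d^3 + d^5) = -A^7 - 35*A^3 - 153*A^-1 - 153*A^-5 - 35*A^-9 - A^-13
  A^-5 * (32*d^2 + 4*d^4) = 4*A^3 + 48*A^-1 + 88*A^-5 + 48*A^-9 + 4*A^-13
  A^-7 * (9*d^3) = -9*A^-1 - 27*A^-5 - 27*A^-9 - 9*A^-13
  A^-9 * (d^4) = A^-1 + 4*A^-5 + 6*A^-9 + 4*A^-13 + A^-17
Summing the groups: <K> = -A^11 + 2*A^7 - 3*A^3 + 3*A^-1 - 3*A^-5 + 2*A^-9 - 2*A^-13 + A^-17
Normalise by the writhe: (-A^3)^(-w) = (-A^3)^(-1) = -A^-3, so f(A) = -A^-3 * <K> = A^8 - 2*A^4 + 3 - 3*A^-4 + 3*A^-8 - 2*A^-12 + 2*A^-16 - A^-20.
Substitute A = t^(-1/4), i.e. A^e → t^(-e/4): V(t) = -t^5 + 2*t^4 - 2*t^3 + 3*t^2 - 3*t + 3 - 2*t^-1 + t^-2

Answer: -t^5 + 2*t^4 - 2*t^3 + 3*t^2 - 3*t + 3 - 2*t^-1 + t^-2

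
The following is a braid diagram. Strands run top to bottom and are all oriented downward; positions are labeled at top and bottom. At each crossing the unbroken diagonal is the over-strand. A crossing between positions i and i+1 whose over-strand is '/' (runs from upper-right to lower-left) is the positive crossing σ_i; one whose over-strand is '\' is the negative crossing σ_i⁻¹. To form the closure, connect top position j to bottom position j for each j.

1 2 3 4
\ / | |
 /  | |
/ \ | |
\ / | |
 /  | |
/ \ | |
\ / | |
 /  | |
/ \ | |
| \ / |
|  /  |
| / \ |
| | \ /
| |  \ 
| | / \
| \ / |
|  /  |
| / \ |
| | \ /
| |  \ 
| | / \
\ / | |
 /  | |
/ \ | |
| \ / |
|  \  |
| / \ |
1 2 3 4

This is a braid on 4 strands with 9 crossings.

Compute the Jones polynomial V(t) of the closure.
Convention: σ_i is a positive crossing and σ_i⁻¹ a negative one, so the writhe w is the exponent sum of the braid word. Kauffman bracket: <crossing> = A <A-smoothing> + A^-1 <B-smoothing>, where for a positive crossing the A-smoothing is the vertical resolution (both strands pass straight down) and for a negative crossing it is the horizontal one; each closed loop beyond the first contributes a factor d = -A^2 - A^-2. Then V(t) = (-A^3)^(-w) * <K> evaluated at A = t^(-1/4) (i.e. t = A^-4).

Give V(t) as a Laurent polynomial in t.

t^7 - 2*t^6 + 3*t^5 - 4*t^4 + 4*t^3 - 4*t^2 + 3*t - 1 + t^-1

Derivation:
Reading the diagram top to bottom ('/'-over between positions i,i+1 = s_i, '\'-over = s_i^-1): braid word = s1 s1 s1 s2 s3^-1 s2 s3^-1 s1 s2^-1.
Braid: s1 s1 s1 s2 s3^-1 s2 s3^-1 s1 s2^-1 on 4 strands, 9 crossings.
Writhe w = (#positive) - (#negative) = 6 - 3 = 3.
Computing the Kauffman bracket via state sum. There are 2^9 = 512 states.
Smooth each crossing (0=||, 1=⌣⌢); contribution A^(Σ sign_k(1-2s_k)) * d^(L-1).
Tabulate the states by total A-exponent and number of loops L (A-exp: L × count):
  A^9: L=3 ×1
  A^7: L=2 ×7, L=4 ×2
  A^5: L=1 ×12, L=3 ×24
  A^3: L=2 ×66, L=4 ×18
  A^1: L=1 ×35, L=3 ×84, L=5 ×7
  A^-1: L=2 ×73, L=4 ×52, L=6 ×1
  A^-3: L=3 ×68, L=5 ×16
  A^-5: L=4 ×34, L=6 ×2
  A^-7: L=5 ×9
  A^-9: L=6 ×1
Each group contributes A^e * Σ count * d^(L-1):
Powers of d = -A^2 - A^-2: d^2 = A^4 + 2 + A^-4; d^3 = -A^6 - 3*A^2 - 3*A^-2 - A^-6; d^4 = A^8 + 4*A^4 + 6 + 4*A^-4 + A^-8; d^5 = -A^10 - 5*A^6 - 10*A^2 - 10*A^-2 - 5*A^-6 - A^-10.
  A^9 * (d^2) = A^13 + 2*A^9 + A^5
  A^7 * (7*d + 2*d^3) = -2*A^13 - 13*A^9 - 13*A^5 - 2*A
  A^5 * (12 + 24*d^2) = 24*A^9 + 60*A^5 + 24*A
  A^3 * (66*d + 18*d^3) = -18*A^9 - 120*A^5 - 120*A - 18*A^-3
  A^1 * (35 + 84*d^2 + 7*d^4) = 7*A^9 + 112*A^5 + 245*A + 112*A^-3 + 7*A^-7
  A^-1 * (73*d + 52*d^3 + d^5) = -A^9 - 57*A^5 - 239*A - 239*A^-3 - 57*A^-7 - A^-11
  A^-3 * (68*d^2 + 16*d^4) = 16*A^5 + 132*A + 232*A^-3 + 132*A^-7 + 16*A^-11
  A^-5 * (34*d^3 + 2*d^5) = -2*A^5 - 44*A - 122*A^-3 - 122*A^-7 - 44*A^-11 - 2*A^-15
  A^-7 * (9*d^4) = 9*A + 36*A^-3 + 54*A^-7 + 36*A^-11 + 9*A^-15
  A^-9 * (d^5) = -A - 5*A^-3 - 10*A^-7 - 10*A^-11 - 5*A^-15 - A^-19
Summing the groups: <K> = -A^13 + A^9 - 3*A^5 + 4*A - 4*A^-3 + 4*A^-7 - 3*A^-11 + 2*A^-15 - A^-19
Normalise by the writhe: (-A^3)^(-w) = (-A^3)^(-3) = -A^-9, so f(A) = -A^-9 * <K> = A^4 - 1 + 3*A^-4 - 4*A^-8 + 4*A^-12 - 4*A^-16 + 3*A^-20 - 2*A^-24 + A^-28.
Substitute A = t^(-1/4), i.e. A^e → t^(-e/4): V(t) = t^7 - 2*t^6 + 3*t^5 - 4*t^4 + 4*t^3 - 4*t^2 + 3*t - 1 + t^-1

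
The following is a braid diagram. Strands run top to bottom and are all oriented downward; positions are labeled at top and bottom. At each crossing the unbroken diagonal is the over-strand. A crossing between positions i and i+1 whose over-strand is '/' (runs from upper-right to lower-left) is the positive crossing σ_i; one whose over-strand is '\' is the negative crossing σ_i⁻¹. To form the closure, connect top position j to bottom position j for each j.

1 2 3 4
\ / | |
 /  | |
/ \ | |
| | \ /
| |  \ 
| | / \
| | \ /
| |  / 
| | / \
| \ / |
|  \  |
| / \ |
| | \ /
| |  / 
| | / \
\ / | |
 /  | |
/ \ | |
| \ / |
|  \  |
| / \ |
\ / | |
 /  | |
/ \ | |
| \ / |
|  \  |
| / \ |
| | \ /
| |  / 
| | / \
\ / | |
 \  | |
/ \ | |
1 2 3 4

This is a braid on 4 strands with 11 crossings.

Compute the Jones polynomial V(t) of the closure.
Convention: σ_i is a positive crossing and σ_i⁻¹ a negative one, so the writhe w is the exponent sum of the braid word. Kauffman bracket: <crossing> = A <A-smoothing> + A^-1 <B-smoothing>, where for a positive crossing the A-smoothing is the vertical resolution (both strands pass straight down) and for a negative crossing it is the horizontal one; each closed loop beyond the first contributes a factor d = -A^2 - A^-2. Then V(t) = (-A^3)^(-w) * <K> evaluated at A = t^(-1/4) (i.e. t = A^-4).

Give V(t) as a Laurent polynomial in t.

t^4 - 2*t^3 + 3*t^2 - 4*t + 4 - 3*t^-1 + 3*t^-2 - t^-3

Derivation:
Reading the diagram top to bottom ('/'-over between positions i,i+1 = s_i, '\'-over = s_i^-1): braid word = s1 s3^-1 s3 s2^-1 s3 s1 s2^-1 s1 s2^-1 s3 s1^-1.
The presented braid s1 s3^-1 s3 s2^-1 s3 s1 s2^-1 s1 s2^-1 s3 s1^-1 on 4 strands reduces by inverse Markov moves (closure unchanged at each step):
  Deconjugate: the word is γ·β·γ⁻¹ with γ = s1 s3^-1 (prefix) and γ⁻¹ = s3 s1^-1 (suffix); strip both.
Reduced to β = s3 s2^-1 s3 s1 s2^-1 s1 s2^-1 on 4 strands, 7 crossings.
Compute on β:
Braid: s3 s2^-1 s3 s1 s2^-1 s1 s2^-1 on 4 strands, 7 crossings.
Writhe w = (#positive) - (#negative) = 4 - 3 = 1.
Computing the Kauffman bracket via state sum. There are 2^7 = 128 states.
Smooth each crossing (0=||, 1=⌣⌢); contribution A^(Σ sign_k(1-2s_k)) * d^(L-1).
Tabulate the states by total A-exponent and number of loops L (A-exp: L × count):
  A^7: L=5 ×1
  A^5: L=4 ×7
  A^3: L=3 ×21
  A^1: L=2 ×32, L=4 ×3
  A^-1: L=1 ×21, L=3 ×14
  A^-3: L=2 ×19, L=4 ×2
  A^-5: L=3 ×7
  A^-7: L=4 ×1
Each group contributes A^e * Σ count * d^(L-1):
Powers of d = -A^2 - A^-2: d^2 = A^4 + 2 + A^-4; d^3 = -A^6 - 3*A^2 - 3*A^-2 - A^-6; d^4 = A^8 + 4*A^4 + 6 + 4*A^-4 + A^-8.
  A^7 * (d^4) = A^15 + 4*A^11 + 6*A^7 + 4*A^3 + A^-1
  A^5 * (7*d^3) = -7*A^11 - 21*A^7 - 21*A^3 - 7*A^-1
  A^3 * (21*d^2) = 21*A^7 + 42*A^3 + 21*A^-1
  A^1 * (32*d + 3*d^3) = -3*A^7 - 41*A^3 - 41*A^-1 - 3*A^-5
  A^-1 * (21 + 14*d^2) = 14*A^3 + 49*A^-1 + 14*A^-5
  A^-3 * (19*d + 2*d^3) = -2*A^3 - 25*A^-1 - 25*A^-5 - 2*A^-9
  A^-5 * (7*d^2) = 7*A^-1 + 14*A^-5 + 7*A^-9
  A^-7 * (d^3) = -A^-1 - 3*A^-5 - 3*A^-9 - A^-13
Summing the groups: <K> = A^15 - 3*A^11 + 3*A^7 - 4*A^3 + 4*A^-1 - 3*A^-5 + 2*A^-9 - A^-13
Normalise by the writhe: (-A^3)^(-w) = (-A^3)^(-1) = -A^-3, so f(A) = -A^-3 * <K> = -A^12 + 3*A^8 - 3*A^4 + 4 - 4*A^-4 + 3*A^-8 - 2*A^-12 + A^-16.
Substitute A = t^(-1/4), i.e. A^e → t^(-e/4): V(t) = t^4 - 2*t^3 + 3*t^2 - 4*t + 4 - 3*t^-1 + 3*t^-2 - t^-3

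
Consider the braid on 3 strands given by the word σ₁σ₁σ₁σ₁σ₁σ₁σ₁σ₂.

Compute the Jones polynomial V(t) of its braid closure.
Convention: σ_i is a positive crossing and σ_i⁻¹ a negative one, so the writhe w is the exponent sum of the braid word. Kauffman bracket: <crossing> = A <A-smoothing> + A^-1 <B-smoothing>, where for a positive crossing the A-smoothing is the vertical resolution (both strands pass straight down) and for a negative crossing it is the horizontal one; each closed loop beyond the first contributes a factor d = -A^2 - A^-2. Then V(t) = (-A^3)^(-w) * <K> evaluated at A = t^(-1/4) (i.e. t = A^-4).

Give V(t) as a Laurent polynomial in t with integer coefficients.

-t^10 + t^9 - t^8 + t^7 - t^6 + t^5 + t^3

Derivation:
The presented braid s1 s1 s1 s1 s1 s1 s1 s2 on 3 strands reduces by inverse Markov moves (closure unchanged at each step):
  Destabilize: the word has the form β·s2 where s2 occurs only as the final letter (β ∈ B_2); drop it and the last strand → 2 strands.
Reduced to β = s1 s1 s1 s1 s1 s1 s1 on 2 strands, 7 crossings.
Compute on β:
Braid: s1 s1 s1 s1 s1 s1 s1 on 2 strands, 7 crossings.
Writhe w = (#positive) - (#negative) = 7 - 0 = 7.
Enumerate smoothing states for the bracket polynomial. There are 2^7 = 128 states.
Each crossing splits two ways (0=vertical, 1=horizontal). The state's weight is A^(#A-smoothings - #B-smoothings) * d^(loops - 1).
Tabulate the states by total A-exponent and number of loops L (A-exp: L × count):
  A^7: L=2 ×1
  A^5: L=1 ×7
  A^3: L=2 ×21
  A^1: L=3 ×35
  A^-1: L=4 ×35
  A^-3: L=5 ×21
  A^-5: L=6 ×7
  A^-7: L=7 ×1
Each group contributes A^e * Σ count * d^(L-1):
Powers of d = -A^2 - A^-2: d^2 = A^4 + 2 + A^-4; d^3 = -A^6 - 3*A^2 - 3*A^-2 - A^-6; d^4 = A^8 + 4*A^4 + 6 + 4*A^-4 + A^-8; d^5 = -A^10 - 5*A^6 - 10*A^2 - 10*A^-2 - 5*A^-6 - A^-10; d^6 = A^12 + 6*A^8 + 15*A^4 + 20 + 15*A^-4 + 6*A^-8 + A^-12.
  A^7 * (d) = -A^9 - A^5
  A^5 * (7) = 7*A^5
  A^3 * (21*d) = -21*A^5 - 21*A
  A^1 * (35*d^2) = 35*A^5 + 70*A + 35*A^-3
  A^-1 * (35*d^3) = -35*A^5 - 105*A - 105*A^-3 - 35*A^-7
  A^-3 * (21*d^4) = 21*A^5 + 84*A + 126*A^-3 + 84*A^-7 + 21*A^-11
  A^-5 * (7*d^5) = -7*A^5 - 35*A - 70*A^-3 - 70*A^-7 - 35*A^-11 - 7*A^-15
  A^-7 * (d^6) = A^5 + 6*A + 15*A^-3 + 20*A^-7 + 15*A^-11 + 6*A^-15 + A^-19
Summing the groups: <K> = -A^9 - A + A^-3 - A^-7 + A^-11 - A^-15 + A^-19
Normalise by the writhe: (-A^3)^(-w) = (-A^3)^(-7) = -A^-21, so f(A) = -A^-21 * <K> = A^-12 + A^-20 - A^-24 + A^-28 - A^-32 + A^-36 - A^-40.
Substitute A = t^(-1/4), i.e. A^e → t^(-e/4): V(t) = -t^10 + t^9 - t^8 + t^7 - t^6 + t^5 + t^3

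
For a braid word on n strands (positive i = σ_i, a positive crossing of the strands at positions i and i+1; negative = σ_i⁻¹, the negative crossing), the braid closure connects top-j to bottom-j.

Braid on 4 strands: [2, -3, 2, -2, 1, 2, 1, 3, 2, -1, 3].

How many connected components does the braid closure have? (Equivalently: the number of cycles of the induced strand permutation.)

1

Derivation:
Track the strand permutation on 4 strands, starting from identity.
  step 1: s2 swaps positions 2,3 -> [1 3 2 4]
  step 2: s3^-1 swaps positions 3,4 -> [1 3 4 2]
  step 3: s2 swaps positions 2,3 -> [1 4 3 2]
  step 4: s2^-1 swaps positions 2,3 -> [1 3 4 2]
  step 5: s1 swaps positions 1,2 -> [3 1 4 2]
  step 6: s2 swaps positions 2,3 -> [3 4 1 2]
  step 7: s1 swaps positions 1,2 -> [4 3 1 2]
  step 8: s3 swaps positions 3,4 -> [4 3 2 1]
  step 9: s2 swaps positions 2,3 -> [4 2 3 1]
  step 10: s1^-1 swaps positions 1,2 -> [2 4 3 1]
  step 11: s3 swaps positions 3,4 -> [2 4 1 3]
Final permutation (position -> original strand): [2 4 1 3]
Closure components = cycle count of this permutation = 1.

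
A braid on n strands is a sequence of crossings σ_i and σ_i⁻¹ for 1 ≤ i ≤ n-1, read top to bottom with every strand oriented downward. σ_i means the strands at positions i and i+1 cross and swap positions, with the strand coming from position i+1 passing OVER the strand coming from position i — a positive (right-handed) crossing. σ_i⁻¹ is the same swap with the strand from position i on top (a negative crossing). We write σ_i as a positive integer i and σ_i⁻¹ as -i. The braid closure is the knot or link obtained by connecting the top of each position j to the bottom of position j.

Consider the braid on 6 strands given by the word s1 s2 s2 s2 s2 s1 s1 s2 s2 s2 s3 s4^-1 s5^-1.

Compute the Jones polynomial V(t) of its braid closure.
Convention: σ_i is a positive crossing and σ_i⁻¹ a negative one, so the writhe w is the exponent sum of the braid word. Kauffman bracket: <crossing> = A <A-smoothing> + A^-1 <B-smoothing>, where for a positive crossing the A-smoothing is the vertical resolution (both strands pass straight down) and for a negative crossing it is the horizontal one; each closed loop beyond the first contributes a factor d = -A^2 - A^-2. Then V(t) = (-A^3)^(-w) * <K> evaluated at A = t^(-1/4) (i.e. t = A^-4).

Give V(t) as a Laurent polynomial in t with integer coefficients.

-t^12 + t^11 - t^10 + t^9 - t^8 + t^6 + t^4

Derivation:
The presented braid s1 s2 s2 s2 s2 s1 s1 s2 s2 s2 s3 s4^-1 s5^-1 on 6 strands reduces by inverse Markov moves (closure unchanged at each step):
  Destabilize: the word has the form β·s5^-1 where s5^-1 occurs only as the final letter (β ∈ B_5); drop it and the last strand → 5 strands.
  Destabilize: the word has the form β·s4^-1 where s4^-1 occurs only as the final letter (β ∈ B_4); drop it and the last strand → 4 strands.
  Destabilize: the word has the form β·s3 where s3 occurs only as the final letter (β ∈ B_3); drop it and the last strand → 3 strands.
Reduced to β = s1 s2 s2 s2 s2 s1 s1 s2 s2 s2 on 3 strands, 10 crossings.
Compute on β:
Braid: s1 s2 s2 s2 s2 s1 s1 s2 s2 s2 on 3 strands, 10 crossings.
Writhe w = (#positive) - (#negative) = 10 - 0 = 10.
Enumerate smoothing states for the bracket polynomial. There are 2^10 = 1024 states.
Each crossing splits two ways (0=vertical, 1=horizontal). The state's weight is A^(#A-smoothings - #B-smoothings) * d^(loops - 1).
Tabulate the states by total A-exponent and number of loops L (A-exp: L × count):
  A^10: L=3 ×1
  A^8: L=2 ×10
  A^6: L=1 ×21, L=3 ×24
  A^4: L=2 ×84, L=4 ×36
  A^2: L=1 ×24, L=3 ×151, L=5 ×35
  A^0: L=2 ×72, L=4 ×159, L=6 ×21
  A^-2: L=3 ×98, L=5 ×105, L=7 ×7
  A^-4: L=4 ×76, L=6 ×43, L=8 ×1
  A^-6: L=5 ×35, L=7 ×10
  A^-8: L=6 ×9, L=8 ×1
  A^-10: L=7 ×1
Each group contributes A^e * Σ count * d^(L-1):
Powers of d = -A^2 - A^-2: d^2 = A^4 + 2 + A^-4; d^3 = -A^6 - 3*A^2 - 3*A^-2 - A^-6; d^4 = A^8 + 4*A^4 + 6 + 4*A^-4 + A^-8; d^5 = -A^10 - 5*A^6 - 10*A^2 - 10*A^-2 - 5*A^-6 - A^-10; d^6 = A^12 + 6*A^8 + 15*A^4 + 20 + 15*A^-4 + 6*A^-8 + A^-12; d^7 = -A^14 - 7*A^10 - 21*A^6 - 35*A^2 - 35*A^-2 - 21*A^-6 - 7*A^-10 - A^-14.
  A^10 * (d^2) = A^14 + 2*A^10 + A^6
  A^8 * (10*d) = -10*A^10 - 10*A^6
  A^6 * (21 + 24*d^2) = 24*A^10 + 69*A^6 + 24*A^2
  A^4 * (84*d + 36*d^3) = -36*A^10 - 192*A^6 - 192*A^2 - 36*A^-2
  A^2 * (24 + 151*d^2 + 35*d^4) = 35*A^10 + 291*A^6 + 536*A^2 + 291*A^-2 + 35*A^-6
  A^0 * (72*d + 159*d^3 + 21*d^5) = -21*A^10 - 264*A^6 - 759*A^2 - 759*A^-2 - 264*A^-6 - 21*A^-10
  A^-2 * (98*d^2 + 105*d^4 + 7*d^6) = 7*A^10 + 147*A^6 + 623*A^2 + 966*A^-2 + 623*A^-6 + 147*A^-10 + 7*A^-14
  A^-4 * (76*d^3 + 43*d^5 + d^7) = -A^10 - 50*A^6 - 312*A^2 - 693*A^-2 - 693*A^-6 - 312*A^-10 - 50*A^-14 - A^-18
  A^-6 * (35*d^4 + 10*d^6) = 10*A^6 + 95*A^2 + 290*A^-2 + 410*A^-6 + 290*A^-10 + 95*A^-14 + 10*A^-18
  A^-8 * (9*d^5 + d^7) = -A^6 - 16*A^2 - 66*A^-2 - 125*A^-6 - 125*A^-10 - 66*A^-14 - 16*A^-18 - A^-22
  A^-10 * (d^6) = A^2 + 6*A^-2 + 15*A^-6 + 20*A^-10 + 15*A^-14 + 6*A^-18 + A^-22
Summing the groups: <K> = A^14 + A^6 - A^-2 + A^-6 - A^-10 + A^-14 - A^-18
Normalise by the writhe: (-A^3)^(-w) = (-A^3)^(-10) = A^-30, so f(A) = A^-30 * <K> = A^-16 + A^-24 - A^-32 + A^-36 - A^-40 + A^-44 - A^-48.
Substitute A = t^(-1/4), i.e. A^e → t^(-e/4): V(t) = -t^12 + t^11 - t^10 + t^9 - t^8 + t^6 + t^4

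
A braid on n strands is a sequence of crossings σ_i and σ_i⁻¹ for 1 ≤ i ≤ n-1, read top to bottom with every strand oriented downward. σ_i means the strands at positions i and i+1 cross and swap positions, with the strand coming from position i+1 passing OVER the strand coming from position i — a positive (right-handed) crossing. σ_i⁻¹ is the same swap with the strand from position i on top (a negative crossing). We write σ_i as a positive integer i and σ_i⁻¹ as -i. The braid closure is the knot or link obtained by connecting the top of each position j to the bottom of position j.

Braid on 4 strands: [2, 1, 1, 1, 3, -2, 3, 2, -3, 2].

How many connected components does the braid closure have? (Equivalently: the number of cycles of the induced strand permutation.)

Track the strand permutation on 4 strands, starting from identity.
  step 1: s2 swaps positions 2,3 -> [1 3 2 4]
  step 2: s1 swaps positions 1,2 -> [3 1 2 4]
  step 3: s1 swaps positions 1,2 -> [1 3 2 4]
  step 4: s1 swaps positions 1,2 -> [3 1 2 4]
  step 5: s3 swaps positions 3,4 -> [3 1 4 2]
  step 6: s2^-1 swaps positions 2,3 -> [3 4 1 2]
  step 7: s3 swaps positions 3,4 -> [3 4 2 1]
  step 8: s2 swaps positions 2,3 -> [3 2 4 1]
  step 9: s3^-1 swaps positions 3,4 -> [3 2 1 4]
  step 10: s2 swaps positions 2,3 -> [3 1 2 4]
Final permutation (position -> original strand): [3 1 2 4]
Closure components = cycle count of this permutation = 2.

Answer: 2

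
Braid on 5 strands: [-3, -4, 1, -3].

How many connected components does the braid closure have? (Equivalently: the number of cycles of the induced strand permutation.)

3

Derivation:
Track the strand permutation on 5 strands, starting from identity.
  step 1: s3^-1 swaps positions 3,4 -> [1 2 4 3 5]
  step 2: s4^-1 swaps positions 4,5 -> [1 2 4 5 3]
  step 3: s1 swaps positions 1,2 -> [2 1 4 5 3]
  step 4: s3^-1 swaps positions 3,4 -> [2 1 5 4 3]
Final permutation (position -> original strand): [2 1 5 4 3]
Closure components = cycle count of this permutation = 3.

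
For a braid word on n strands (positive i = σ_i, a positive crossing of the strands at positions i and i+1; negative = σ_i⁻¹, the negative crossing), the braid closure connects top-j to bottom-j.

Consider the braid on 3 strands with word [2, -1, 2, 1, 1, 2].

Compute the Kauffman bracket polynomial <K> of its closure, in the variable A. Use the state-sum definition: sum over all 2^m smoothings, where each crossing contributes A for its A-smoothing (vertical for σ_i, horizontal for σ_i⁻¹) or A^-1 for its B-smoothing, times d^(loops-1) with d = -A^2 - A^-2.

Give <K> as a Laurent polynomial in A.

Braid: s2 s1^-1 s2 s1 s1 s2 on 3 strands, 6 crossings.
Writhe w = (#positive) - (#negative) = 5 - 1 = 4.
State-sum expansion of <K>. There are 2^6 = 64 states.
For each crossing: s=0 is the vertical smoothing, s=1 horizontal. Crossing k contributes A^(sign_k * (1 - 2*s_k)); loop factor d = -A^2 - A^-2.
Tabulate the states by total A-exponent and number of loops L (A-exp: L × count):
  A^6: L=2 ×1
  A^4: L=1 ×3, L=3 ×3
  A^2: L=2 ×14, L=4 ×1
  A^0: L=1 ×10, L=3 ×10
  A^-2: L=2 ×13, L=4 ×2
  A^-4: L=3 ×6
  A^-6: L=4 ×1
Each group contributes A^e * Σ count * d^(L-1):
Powers of d = -A^2 - A^-2: d^2 = A^4 + 2 + A^-4; d^3 = -A^6 - 3*A^2 - 3*A^-2 - A^-6.
  A^6 * (d) = -A^8 - A^4
  A^4 * (3 + 3*d^2) = 3*A^8 + 9*A^4 + 3
  A^2 * (14*d + d^3) = -A^8 - 17*A^4 - 17 - A^-4
  A^0 * (10 + 10*d^2) = 10*A^4 + 30 + 10*A^-4
  A^-2 * (13*d + 2*d^3) = -2*A^4 - 19 - 19*A^-4 - 2*A^-8
  A^-4 * (6*d^2) = 6 + 12*A^-4 + 6*A^-8
  A^-6 * (d^3) = -1 - 3*A^-4 - 3*A^-8 - A^-12
Summing the groups: <K> = A^8 - A^4 + 2 - A^-4 + A^-8 - A^-12

Answer: A^8 - A^4 + 2 - A^-4 + A^-8 - A^-12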